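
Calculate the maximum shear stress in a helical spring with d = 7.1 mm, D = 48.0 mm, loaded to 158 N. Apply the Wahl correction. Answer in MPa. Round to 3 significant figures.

65.9 MPa

Spring index C = D/d = 48.0/7.1 = 6.7606
K_W = (4C−1)/(4C−4) + 0.615/C = 26.042/23.042 + 0.0910 = 1.2212
τ₀ = 8FD/(πd³) = 8·158·48.0/(π·7.1³) = 60672/1124.4 = 53.959 MPa
τ_max = K·τ₀ = 1.2212 × 53.959 = 65.893 MPa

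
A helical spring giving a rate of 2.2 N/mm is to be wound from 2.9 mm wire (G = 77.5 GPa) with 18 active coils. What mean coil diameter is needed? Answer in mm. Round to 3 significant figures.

25.9 mm

D = (Gd⁴/(8N_a·k))^(1/3) = (77.5×10³·2.9⁴/(8·18·2.2))^(1/3)
  = (17302.5)^(1/3) = 25.8644 mm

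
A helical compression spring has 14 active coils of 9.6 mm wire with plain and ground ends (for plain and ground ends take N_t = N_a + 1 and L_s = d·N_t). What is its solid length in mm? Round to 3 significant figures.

144 mm

plain and ground ends: N_t = N_a + 1 = 14 + 1 = 15
L_s = d·N_t = 9.6 × 15 = 144 mm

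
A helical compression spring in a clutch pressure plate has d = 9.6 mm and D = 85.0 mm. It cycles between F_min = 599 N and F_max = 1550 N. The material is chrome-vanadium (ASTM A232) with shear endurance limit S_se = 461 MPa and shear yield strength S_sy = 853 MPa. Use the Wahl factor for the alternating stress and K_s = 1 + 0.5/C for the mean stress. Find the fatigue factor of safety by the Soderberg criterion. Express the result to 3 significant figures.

1.61

C = D/d = 85.0/9.6 = 8.8542; K_W = (4C−1)/(4C−4)+0.615/C = 1.1649; K_s = 1+0.5/C = 1.0565
F_a = (F_max−F_min)/2 = 475.5 N; F_m = (F_max+F_min)/2 = 1074.5 N
τ_a = K_W·8F_aD/(πd³) = 1.1649 × 116.33 = 135.52 MPa
τ_m = K_s·8F_mD/(πd³) = 1.0565 × 262.88 = 277.72 MPa
Soderberg: 1/n_f = τ_a/S_se + τ_m/S_sy = 135.52/461 + 277.72/853 = 0.29397 + 0.32558 = 0.61955
n_f = 1/0.61955 = 1.614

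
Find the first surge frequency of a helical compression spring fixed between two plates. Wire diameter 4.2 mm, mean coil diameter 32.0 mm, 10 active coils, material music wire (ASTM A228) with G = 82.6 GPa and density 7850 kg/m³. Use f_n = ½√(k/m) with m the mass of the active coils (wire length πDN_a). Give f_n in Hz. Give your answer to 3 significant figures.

150 Hz

k = Gd⁴/(8D³N_a) = (82.6×10³)(4.2⁴)/(8·32.0³·10) = 9.8048 N/mm = 9804.8 N/m
Wire length L = πDN_a = π·32.0·10 = 1005.3 mm
m = ρ·(πd²/4)·L = 7850 × 13.854×10⁻⁶ m² × 1.0053 m = 0.10933 kg
f_n = ½√(k/m) = 0.5·√(9804.8/0.10933) = 0.5·√(89677) = 149.73 Hz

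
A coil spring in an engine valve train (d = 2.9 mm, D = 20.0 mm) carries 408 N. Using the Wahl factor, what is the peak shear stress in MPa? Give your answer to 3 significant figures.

1040 MPa

Spring index C = D/d = 20.0/2.9 = 6.8966
K_W = (4C−1)/(4C−4) + 0.615/C = 26.586/23.586 + 0.0892 = 1.2164
τ₀ = 8FD/(πd³) = 8·408·20.0/(π·2.9³) = 65280/76.62 = 851.99 MPa
τ_max = K·τ₀ = 1.2164 × 851.99 = 1036.3 MPa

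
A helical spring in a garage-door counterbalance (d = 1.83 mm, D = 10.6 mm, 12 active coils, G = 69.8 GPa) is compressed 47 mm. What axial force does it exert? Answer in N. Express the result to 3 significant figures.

322 N

k = Gd⁴/(8D³N_a) = (69.8×10³)(1.83⁴)/(8·10.6³·12) = 6.8465 N/mm
F = k·δ = 6.8465 × 47 = 321.79 N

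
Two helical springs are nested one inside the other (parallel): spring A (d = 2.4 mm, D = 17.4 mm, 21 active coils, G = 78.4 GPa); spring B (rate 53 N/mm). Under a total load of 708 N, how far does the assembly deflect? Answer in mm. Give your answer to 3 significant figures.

12.7 mm

k_A = Gd⁴/(8D³N_a) = (78.4×10³)(2.4⁴)/(8·17.4³·21) = 2.939 N/mm
Parallel: k_eq = 2.939 + 53 = 55.939 N/mm
δ = F/k_eq = 708/55.939 = 12.657 mm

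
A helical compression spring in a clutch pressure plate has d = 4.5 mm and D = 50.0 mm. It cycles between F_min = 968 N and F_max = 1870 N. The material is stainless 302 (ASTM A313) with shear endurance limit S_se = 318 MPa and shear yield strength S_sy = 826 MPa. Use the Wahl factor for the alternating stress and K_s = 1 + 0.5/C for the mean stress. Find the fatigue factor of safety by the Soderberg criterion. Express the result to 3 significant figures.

C = D/d = 50.0/4.5 = 11.1111; K_W = (4C−1)/(4C−4)+0.615/C = 1.1295; K_s = 1+0.5/C = 1.0450
F_a = (F_max−F_min)/2 = 451 N; F_m = (F_max+F_min)/2 = 1419 N
τ_a = K_W·8F_aD/(πd³) = 1.1295 × 630.16 = 711.78 MPa
τ_m = K_s·8F_mD/(πd³) = 1.0450 × 1982.7 = 2071.9 MPa
Soderberg: 1/n_f = τ_a/S_se + τ_m/S_sy = 711.78/318 + 2071.9/826 = 2.23830 + 2.50837 = 4.7467
n_f = 1/4.7467 = 0.2107

0.211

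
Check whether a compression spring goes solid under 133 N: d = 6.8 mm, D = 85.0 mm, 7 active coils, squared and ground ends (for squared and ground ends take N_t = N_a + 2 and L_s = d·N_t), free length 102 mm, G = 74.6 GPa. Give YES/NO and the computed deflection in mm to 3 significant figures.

NO, δ = 28.7 mm

k = Gd⁴/(8D³N_a) = (74.6×10³)(6.8⁴)/(8·85.0³·7) = 4.638 N/mm
N_t = 9; L_s = 6.8·9 = 61.2 mm; δ_solid = L₀ − L_s = 102 − 61.2 = 40.8 mm
δ = F/k = 133/4.638 = 28.676 mm
δ < δ_solid → spring does not go solid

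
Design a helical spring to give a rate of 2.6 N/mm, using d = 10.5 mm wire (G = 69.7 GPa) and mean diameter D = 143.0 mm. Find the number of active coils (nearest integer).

N_a = Gd⁴/(8D³k) = (69.7×10³ × 10.5⁴)/(8 × 143.0³ × 2.6)
    = 8.47208e+08 / 6.08235e+07 = 13.93 → 14 coils

14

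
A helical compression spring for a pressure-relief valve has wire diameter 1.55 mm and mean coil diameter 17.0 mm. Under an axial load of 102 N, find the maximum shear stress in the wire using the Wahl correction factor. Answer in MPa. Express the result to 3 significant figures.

Spring index C = D/d = 17.0/1.55 = 10.9677
K_W = (4C−1)/(4C−4) + 0.615/C = 42.871/39.871 + 0.0561 = 1.1313
τ₀ = 8FD/(πd³) = 8·102·17.0/(π·1.55³) = 13872/11.699 = 1185.8 MPa
τ_max = K·τ₀ = 1.1313 × 1185.8 = 1341.5 MPa

1340 MPa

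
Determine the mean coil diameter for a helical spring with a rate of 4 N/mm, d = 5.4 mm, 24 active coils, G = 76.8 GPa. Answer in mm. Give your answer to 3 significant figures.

D = (Gd⁴/(8N_a·k))^(1/3) = (76.8×10³·5.4⁴/(8·24·4))^(1/3)
  = (85030.6)^(1/3) = 43.9736 mm

44.0 mm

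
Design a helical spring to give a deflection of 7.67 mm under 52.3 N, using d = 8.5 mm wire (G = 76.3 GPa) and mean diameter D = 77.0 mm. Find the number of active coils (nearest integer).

16

Required rate k = F/δ = 52.3/7.67 = 6.8188 N/mm
N_a = Gd⁴/(8D³k) = (76.3×10³ × 8.5⁴)/(8 × 77.0³ × 6.8188)
    = 3.98291e+08 / 2.4904e+07 = 15.99 → 16 coils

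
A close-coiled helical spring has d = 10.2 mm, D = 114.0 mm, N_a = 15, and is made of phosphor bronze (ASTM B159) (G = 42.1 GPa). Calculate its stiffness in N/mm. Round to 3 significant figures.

2.56 N/mm

k = Gd⁴/(8D³N_a) = (42.1×10³ × 10.2⁴) / (8 × 114.0³ × 15)
  = 4.55704e+08 / 1.77785e+08 = 2.5632 N/mm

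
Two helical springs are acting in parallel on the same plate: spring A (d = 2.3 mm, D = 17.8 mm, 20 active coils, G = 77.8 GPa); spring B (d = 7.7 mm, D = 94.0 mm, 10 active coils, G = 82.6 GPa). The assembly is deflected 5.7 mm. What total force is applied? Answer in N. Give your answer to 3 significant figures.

38.7 N

k_A = Gd⁴/(8D³N_a) = (77.8×10³)(2.3⁴)/(8·17.8³·20) = 2.4127 N/mm
k_B = Gd⁴/(8D³N_a) = (82.6×10³)(7.7⁴)/(8·94.0³·10) = 4.3699 N/mm
Parallel: k_eq = 2.4127 + 4.3699 = 6.7826 N/mm
F = k_eq·δ = 6.7826·5.7 = 38.661 N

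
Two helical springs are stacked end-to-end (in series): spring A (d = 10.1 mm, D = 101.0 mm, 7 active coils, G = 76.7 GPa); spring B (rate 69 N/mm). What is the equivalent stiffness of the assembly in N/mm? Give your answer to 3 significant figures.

k_A = Gd⁴/(8D³N_a) = (76.7×10³)(10.1⁴)/(8·101.0³·7) = 13.833 N/mm
Series: 1/k_eq = 1/13.833 + 1/69 = 0.086782; k_eq = 11.523 N/mm

11.5 N/mm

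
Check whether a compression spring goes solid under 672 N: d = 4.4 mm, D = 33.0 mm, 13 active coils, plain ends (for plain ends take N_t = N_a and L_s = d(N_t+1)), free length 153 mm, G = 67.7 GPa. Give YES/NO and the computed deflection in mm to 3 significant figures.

YES, δ = 99.0 mm

k = Gd⁴/(8D³N_a) = (67.7×10³)(4.4⁴)/(8·33.0³·13) = 6.7893 N/mm
N_t = 13; L_s = 4.4·14 = 61.6 mm; δ_solid = L₀ − L_s = 153 − 61.6 = 91.4 mm
δ = F/k = 672/6.7893 = 98.979 mm
δ ≥ δ_solid → spring goes solid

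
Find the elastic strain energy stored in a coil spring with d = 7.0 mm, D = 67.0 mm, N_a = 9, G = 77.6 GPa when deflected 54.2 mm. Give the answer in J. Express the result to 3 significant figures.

k = Gd⁴/(8D³N_a) = (77.6×10³)(7.0⁴)/(8·67.0³·9) = 8.6039 N/mm
U = ½kδ² = 0.5 × 8.6039 × 54.2² = 12638 N·mm = 12.638 J

12.6 J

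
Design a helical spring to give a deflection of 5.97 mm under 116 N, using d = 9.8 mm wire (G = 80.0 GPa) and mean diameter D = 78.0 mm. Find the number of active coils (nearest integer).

10

Required rate k = F/δ = 116/5.97 = 19.43 N/mm
N_a = Gd⁴/(8D³k) = (80.0×10³ × 9.8⁴)/(8 × 78.0³ × 19.43)
    = 7.37895e+08 / 7.37662e+07 = 10 → 10 coils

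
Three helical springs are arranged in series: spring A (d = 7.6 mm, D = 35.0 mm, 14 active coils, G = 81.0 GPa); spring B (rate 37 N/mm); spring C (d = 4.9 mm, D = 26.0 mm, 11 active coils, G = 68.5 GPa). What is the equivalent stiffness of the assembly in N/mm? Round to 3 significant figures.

k_A = Gd⁴/(8D³N_a) = (81.0×10³)(7.6⁴)/(8·35.0³·14) = 56.275 N/mm
k_C = Gd⁴/(8D³N_a) = (68.5×10³)(4.9⁴)/(8·26.0³·11) = 25.531 N/mm
Series: 1/k_eq = 1/56.275 + 1/37 + 1/25.531 = 0.083965; k_eq = 11.91 N/mm

11.9 N/mm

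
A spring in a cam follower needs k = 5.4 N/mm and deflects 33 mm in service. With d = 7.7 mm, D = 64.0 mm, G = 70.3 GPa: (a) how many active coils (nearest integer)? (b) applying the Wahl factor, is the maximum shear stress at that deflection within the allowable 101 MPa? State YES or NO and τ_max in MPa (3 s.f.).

N_a = Gd⁴/(8D³k) = (70.3×10³)(7.7⁴)/(8·64.0³·5.4) = 21.82 → N_a = 22
Actual rate k = Gd⁴/(8D³·22) = 5.3563 N/mm
Working load F = kδ = 5.3563·33 = 176.76 N
C = 64.0/7.7 = 8.3117; K_W = (4C−1)/(4C−4)+0.615/C = 1.1766
τ_max = K_W·8FD/(πd³) = 1.1766·63.1 = 74.241 MPa
τ_max ≤ 101 MPa → acceptable

(a) 22 coils; (b) YES, τ_max = 74.2 MPa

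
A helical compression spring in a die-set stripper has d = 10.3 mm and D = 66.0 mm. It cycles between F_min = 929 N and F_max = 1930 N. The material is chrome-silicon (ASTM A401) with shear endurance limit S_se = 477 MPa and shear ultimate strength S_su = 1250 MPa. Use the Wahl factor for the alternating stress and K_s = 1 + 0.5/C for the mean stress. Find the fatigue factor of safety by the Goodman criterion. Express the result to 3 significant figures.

2.57

C = D/d = 66.0/10.3 = 6.4078; K_W = (4C−1)/(4C−4)+0.615/C = 1.2347; K_s = 1+0.5/C = 1.0780
F_a = (F_max−F_min)/2 = 500.5 N; F_m = (F_max+F_min)/2 = 1429.5 N
τ_a = K_W·8F_aD/(πd³) = 1.2347 × 76.98 = 95.044 MPa
τ_m = K_s·8F_mD/(πd³) = 1.0780 × 219.87 = 237.02 MPa
Goodman: 1/n_f = τ_a/S_se + τ_m/S_su = 95.044/477 + 237.02/1250 = 0.19925 + 0.18962 = 0.38887
n_f = 1/0.38887 = 2.572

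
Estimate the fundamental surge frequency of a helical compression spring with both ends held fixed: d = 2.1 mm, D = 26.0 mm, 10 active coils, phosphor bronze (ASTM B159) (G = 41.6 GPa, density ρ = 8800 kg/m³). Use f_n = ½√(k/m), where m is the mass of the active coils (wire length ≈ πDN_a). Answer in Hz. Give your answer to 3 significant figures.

k = Gd⁴/(8D³N_a) = (41.6×10³)(2.1⁴)/(8·26.0³·10) = 0.57539 N/mm = 575.39 N/m
Wire length L = πDN_a = π·26.0·10 = 816.81 mm
m = ρ·(πd²/4)·L = 8800 × 3.4636×10⁻⁶ m² × 0.81681 m = 0.024896 kg
f_n = ½√(k/m) = 0.5·√(575.39/0.024896) = 0.5·√(23111) = 76.012 Hz

76.0 Hz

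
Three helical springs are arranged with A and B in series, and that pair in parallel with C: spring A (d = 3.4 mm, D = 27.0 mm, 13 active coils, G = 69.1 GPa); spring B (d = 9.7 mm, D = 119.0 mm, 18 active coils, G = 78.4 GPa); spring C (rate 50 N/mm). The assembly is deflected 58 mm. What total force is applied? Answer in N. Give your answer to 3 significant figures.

k_A = Gd⁴/(8D³N_a) = (69.1×10³)(3.4⁴)/(8·27.0³·13) = 4.511 N/mm
k_B = Gd⁴/(8D³N_a) = (78.4×10³)(9.7⁴)/(8·119.0³·18) = 2.8602 N/mm
Springs A,B series: k_AB = 1/(1/4.511+1/2.8602) = 1.7504 N/mm; parallel with C: k_eq = 1.7504+50 = 51.75 N/mm
F = k_eq·δ = 51.75·58 = 3001.5 N

3000 N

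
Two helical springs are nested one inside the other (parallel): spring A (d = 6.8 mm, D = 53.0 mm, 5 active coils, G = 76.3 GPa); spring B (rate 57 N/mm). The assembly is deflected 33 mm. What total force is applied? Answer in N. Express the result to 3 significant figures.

k_A = Gd⁴/(8D³N_a) = (76.3×10³)(6.8⁴)/(8·53.0³·5) = 27.395 N/mm
Parallel: k_eq = 27.395 + 57 = 84.395 N/mm
F = k_eq·δ = 84.395·33 = 2785 N

2790 N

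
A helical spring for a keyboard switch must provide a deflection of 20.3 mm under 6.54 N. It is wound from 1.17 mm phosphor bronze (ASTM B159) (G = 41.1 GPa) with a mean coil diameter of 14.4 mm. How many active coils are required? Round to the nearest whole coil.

10

Required rate k = F/δ = 6.54/20.3 = 0.32217 N/mm
N_a = Gd⁴/(8D³k) = (41.1×10³ × 1.17⁴)/(8 × 14.4³ × 0.32217)
    = 77016.8 / 7695.9 = 10.01 → 10 coils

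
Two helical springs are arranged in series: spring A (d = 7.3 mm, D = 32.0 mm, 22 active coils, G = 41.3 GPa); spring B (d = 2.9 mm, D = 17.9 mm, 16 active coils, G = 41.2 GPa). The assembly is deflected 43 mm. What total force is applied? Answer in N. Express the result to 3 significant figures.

143 N

k_A = Gd⁴/(8D³N_a) = (41.3×10³)(7.3⁴)/(8·32.0³·22) = 20.337 N/mm
k_B = Gd⁴/(8D³N_a) = (41.2×10³)(2.9⁴)/(8·17.9³·16) = 3.9694 N/mm
Series: 1/k_eq = 1/20.337 + 1/3.9694 = 0.3011; k_eq = 3.3211 N/mm
F = k_eq·δ = 3.3211·43 = 142.81 N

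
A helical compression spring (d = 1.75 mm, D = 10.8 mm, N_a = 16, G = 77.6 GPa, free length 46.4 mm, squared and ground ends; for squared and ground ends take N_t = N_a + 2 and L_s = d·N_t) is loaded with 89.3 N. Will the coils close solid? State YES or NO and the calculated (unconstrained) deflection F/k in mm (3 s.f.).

YES, δ = 19.8 mm

k = Gd⁴/(8D³N_a) = (77.6×10³)(1.75⁴)/(8·10.8³·16) = 4.5137 N/mm
N_t = 18; L_s = 1.75·18 = 31.5 mm; δ_solid = L₀ − L_s = 46.4 − 31.5 = 14.9 mm
δ = F/k = 89.3/4.5137 = 19.784 mm
δ ≥ δ_solid → spring goes solid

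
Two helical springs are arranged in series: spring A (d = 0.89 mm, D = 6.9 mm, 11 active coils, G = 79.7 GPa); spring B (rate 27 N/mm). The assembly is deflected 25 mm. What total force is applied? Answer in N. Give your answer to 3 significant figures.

k_A = Gd⁴/(8D³N_a) = (79.7×10³)(0.89⁴)/(8·6.9³·11) = 1.7298 N/mm
Series: 1/k_eq = 1/1.7298 + 1/27 = 0.61515; k_eq = 1.6256 N/mm
F = k_eq·δ = 1.6256·25 = 40.641 N

40.6 N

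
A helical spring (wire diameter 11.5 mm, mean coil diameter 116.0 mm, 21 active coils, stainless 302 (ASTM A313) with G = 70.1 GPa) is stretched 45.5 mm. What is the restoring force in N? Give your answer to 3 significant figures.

213 N

k = Gd⁴/(8D³N_a) = (70.1×10³)(11.5⁴)/(8·116.0³·21) = 4.6755 N/mm
F = k·δ = 4.6755 × 45.5 = 212.73 N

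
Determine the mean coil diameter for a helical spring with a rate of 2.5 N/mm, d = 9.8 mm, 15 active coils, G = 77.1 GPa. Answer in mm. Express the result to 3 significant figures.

133 mm

D = (Gd⁴/(8N_a·k))^(1/3) = (77.1×10³·9.8⁴/(8·15·2.5))^(1/3)
  = (2.37049e+06)^(1/3) = 133.3355 mm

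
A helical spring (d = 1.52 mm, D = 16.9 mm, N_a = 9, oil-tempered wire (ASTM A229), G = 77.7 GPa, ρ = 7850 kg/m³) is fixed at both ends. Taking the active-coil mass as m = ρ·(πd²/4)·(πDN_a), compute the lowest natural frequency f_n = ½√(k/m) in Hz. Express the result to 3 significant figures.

k = Gd⁴/(8D³N_a) = (77.7×10³)(1.52⁴)/(8·16.9³·9) = 1.1934 N/mm = 1193.4 N/m
Wire length L = πDN_a = π·16.9·9 = 477.84 mm
m = ρ·(πd²/4)·L = 7850 × 1.8146×10⁻⁶ m² × 0.47784 m = 0.0068065 kg
f_n = ½√(k/m) = 0.5·√(1193.4/0.0068065) = 0.5·√(1.7534e+05) = 209.37 Hz

209 Hz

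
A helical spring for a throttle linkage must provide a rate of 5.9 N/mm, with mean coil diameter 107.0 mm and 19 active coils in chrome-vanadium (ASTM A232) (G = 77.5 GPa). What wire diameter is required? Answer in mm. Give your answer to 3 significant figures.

d = (8D³N_a·k / G)^(1/4) = (8·107.0³·19·5.9 / (77.5×10³))^0.25
  = (14176)^0.25 = 10.9115 mm

10.9 mm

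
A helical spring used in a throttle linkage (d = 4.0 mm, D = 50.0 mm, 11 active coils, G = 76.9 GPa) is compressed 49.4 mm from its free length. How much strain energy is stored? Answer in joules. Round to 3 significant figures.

2.18 J

k = Gd⁴/(8D³N_a) = (76.9×10³)(4.0⁴)/(8·50.0³·11) = 1.7897 N/mm
U = ½kδ² = 0.5 × 1.7897 × 49.4² = 2183.7 N·mm = 2.1837 J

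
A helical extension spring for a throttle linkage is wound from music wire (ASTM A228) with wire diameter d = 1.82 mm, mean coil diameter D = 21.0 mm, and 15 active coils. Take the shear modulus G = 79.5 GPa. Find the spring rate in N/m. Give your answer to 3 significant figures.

k = Gd⁴/(8D³N_a) = (79.5×10³ × 1.82⁴) / (8 × 21.0³ × 15)
  = 872274 / 1.11132e+06 = 0.7849 N/mm = 784.9 N/m

785 N/m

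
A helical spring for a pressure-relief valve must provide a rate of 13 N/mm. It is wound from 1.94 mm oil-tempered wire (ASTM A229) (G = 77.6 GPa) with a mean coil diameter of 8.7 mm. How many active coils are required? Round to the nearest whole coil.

16

N_a = Gd⁴/(8D³k) = (77.6×10³ × 1.94⁴)/(8 × 8.7³ × 13)
    = 1.09918e+06 / 68484.3 = 16.05 → 16 coils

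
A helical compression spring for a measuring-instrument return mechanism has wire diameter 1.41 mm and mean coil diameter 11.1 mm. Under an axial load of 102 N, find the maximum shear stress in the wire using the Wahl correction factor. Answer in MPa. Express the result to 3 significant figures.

1220 MPa

Spring index C = D/d = 11.1/1.41 = 7.8723
K_W = (4C−1)/(4C−4) + 0.615/C = 30.489/27.489 + 0.0781 = 1.1873
τ₀ = 8FD/(πd³) = 8·102·11.1/(π·1.41³) = 9057.6/8.8066 = 1028.5 MPa
τ_max = K·τ₀ = 1.1873 × 1028.5 = 1221.1 MPa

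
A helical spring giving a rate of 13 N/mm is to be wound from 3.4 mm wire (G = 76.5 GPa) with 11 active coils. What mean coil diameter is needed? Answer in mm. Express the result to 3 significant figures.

20.8 mm

D = (Gd⁴/(8N_a·k))^(1/3) = (76.5×10³·3.4⁴/(8·11·13))^(1/3)
  = (8936.16)^(1/3) = 20.7515 mm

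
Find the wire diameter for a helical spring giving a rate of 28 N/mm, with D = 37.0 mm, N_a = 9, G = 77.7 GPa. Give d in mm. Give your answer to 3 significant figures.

d = (8D³N_a·k / G)^(1/4) = (8·37.0³·9·28 / (77.7×10³))^0.25
  = (1314.2)^0.25 = 6.0210 mm

6.02 mm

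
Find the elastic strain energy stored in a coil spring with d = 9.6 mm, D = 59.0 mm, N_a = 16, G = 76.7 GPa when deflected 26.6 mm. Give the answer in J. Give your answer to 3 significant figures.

k = Gd⁴/(8D³N_a) = (76.7×10³)(9.6⁴)/(8·59.0³·16) = 24.781 N/mm
U = ½kδ² = 0.5 × 24.781 × 26.6² = 8766.9 N·mm = 8.7669 J

8.77 J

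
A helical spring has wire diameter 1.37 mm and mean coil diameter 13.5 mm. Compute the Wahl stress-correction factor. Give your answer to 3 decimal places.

1.147

C = D/d = 13.5/1.37 = 9.8540
K_W = (4C−1)/(4C−4) + 0.615/C = 38.416/35.416 + 0.0624 = 1.1471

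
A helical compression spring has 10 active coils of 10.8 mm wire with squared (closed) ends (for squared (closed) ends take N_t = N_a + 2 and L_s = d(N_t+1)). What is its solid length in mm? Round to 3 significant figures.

squared (closed) ends: N_t = N_a + 2 = 10 + 2 = 12
L_s = d·(N_t+1) = 10.8 × 13 = 140.4 mm

140 mm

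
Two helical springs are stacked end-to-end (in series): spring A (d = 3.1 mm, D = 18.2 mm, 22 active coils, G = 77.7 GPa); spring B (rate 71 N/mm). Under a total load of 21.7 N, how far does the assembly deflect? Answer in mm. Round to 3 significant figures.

3.51 mm

k_A = Gd⁴/(8D³N_a) = (77.7×10³)(3.1⁴)/(8·18.2³·22) = 6.763 N/mm
Series: 1/k_eq = 1/6.763 + 1/71 = 0.16195; k_eq = 6.1748 N/mm
δ = F/k_eq = 21.7/6.1748 = 3.5143 mm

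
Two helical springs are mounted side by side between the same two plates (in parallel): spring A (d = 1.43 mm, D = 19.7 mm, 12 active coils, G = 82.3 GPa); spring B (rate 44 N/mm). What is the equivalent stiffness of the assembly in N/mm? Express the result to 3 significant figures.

44.5 N/mm

k_A = Gd⁴/(8D³N_a) = (82.3×10³)(1.43⁴)/(8·19.7³·12) = 0.46889 N/mm
Parallel: k_eq = 0.46889 + 44 = 44.469 N/mm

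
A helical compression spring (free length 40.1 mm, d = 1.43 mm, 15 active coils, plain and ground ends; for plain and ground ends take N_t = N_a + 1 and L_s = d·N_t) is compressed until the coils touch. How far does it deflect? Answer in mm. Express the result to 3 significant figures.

17.2 mm

N_t = 16; L_s = 1.43·16 = 22.88 mm
δ_solid = L₀ − L_s = 40.1 − 22.88 = 17.22 mm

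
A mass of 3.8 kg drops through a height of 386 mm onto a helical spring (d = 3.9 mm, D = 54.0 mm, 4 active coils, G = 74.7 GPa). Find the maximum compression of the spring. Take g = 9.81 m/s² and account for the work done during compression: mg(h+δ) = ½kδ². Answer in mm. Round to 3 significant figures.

k = Gd⁴/(8D³N_a) = (74.7×10³)(3.9⁴)/(8·54.0³·4) = 3.4296 N/mm
W = mg = 3.8 × 9.81 = 37.278 N
½kδ² − Wδ − Wh = 0 → δ = (W + √(W² + 2kWh))/k
δ = (37.278 + √(1389.6 + 98700.1))/3.4296 = (37.278 + 316.37)/3.4296 = 103.12 mm

103 mm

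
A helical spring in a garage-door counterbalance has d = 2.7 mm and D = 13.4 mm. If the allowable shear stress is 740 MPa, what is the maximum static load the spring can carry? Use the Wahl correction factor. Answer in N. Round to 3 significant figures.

C = D/d = 13.4/2.7 = 4.9630
K_W = (4C−1)/(4C−4) + 0.615/C = 18.852/15.852 + 0.1239 = 1.3132
τ_max = K·8FD/(πd³) → F_max = τ_allow·πd³/(8DK)
F_max = 740·π·2.7³/(8·13.4·1.3132) = 45759/140.77 = 325.06 N

325 N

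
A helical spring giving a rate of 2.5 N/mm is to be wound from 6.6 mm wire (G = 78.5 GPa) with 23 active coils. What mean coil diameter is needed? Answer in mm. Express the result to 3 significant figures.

68.7 mm

D = (Gd⁴/(8N_a·k))^(1/3) = (78.5×10³·6.6⁴/(8·23·2.5))^(1/3)
  = (323808)^(1/3) = 68.6693 mm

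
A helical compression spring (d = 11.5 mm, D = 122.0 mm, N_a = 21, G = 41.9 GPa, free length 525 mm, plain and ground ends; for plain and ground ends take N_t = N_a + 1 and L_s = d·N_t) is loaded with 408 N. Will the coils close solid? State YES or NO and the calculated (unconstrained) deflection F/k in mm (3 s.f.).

NO, δ = 170 mm

k = Gd⁴/(8D³N_a) = (41.9×10³)(11.5⁴)/(8·122.0³·21) = 2.4022 N/mm
N_t = 22; L_s = 11.5·22 = 253 mm; δ_solid = L₀ − L_s = 525 − 253 = 272 mm
δ = F/k = 408/2.4022 = 169.84 mm
δ < δ_solid → spring does not go solid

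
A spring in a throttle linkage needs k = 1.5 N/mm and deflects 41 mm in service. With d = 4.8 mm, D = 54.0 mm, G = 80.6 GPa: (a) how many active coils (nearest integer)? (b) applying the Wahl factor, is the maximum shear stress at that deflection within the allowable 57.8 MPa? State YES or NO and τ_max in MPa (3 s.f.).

N_a = Gd⁴/(8D³k) = (80.6×10³)(4.8⁴)/(8·54.0³·1.5) = 22.64 → N_a = 23
Actual rate k = Gd⁴/(8D³·23) = 1.4767 N/mm
Working load F = kδ = 1.4767·41 = 60.546 N
C = 54.0/4.8 = 11.2500; K_W = (4C−1)/(4C−4)+0.615/C = 1.1278
τ_max = K_W·8FD/(πd³) = 1.1278·75.283 = 84.907 MPa
τ_max > 57.8 MPa → exceeds allowable

(a) 23 coils; (b) NO, τ_max = 84.9 MPa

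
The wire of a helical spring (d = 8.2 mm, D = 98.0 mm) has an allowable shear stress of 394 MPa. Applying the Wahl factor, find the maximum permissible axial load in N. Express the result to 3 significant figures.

C = D/d = 98.0/8.2 = 11.9512
K_W = (4C−1)/(4C−4) + 0.615/C = 46.805/43.805 + 0.0515 = 1.1199
τ_max = K·8FD/(πd³) → F_max = τ_allow·πd³/(8DK)
F_max = 394·π·8.2³/(8·98.0·1.1199) = 6.8248e+05/878.04 = 777.28 N

777 N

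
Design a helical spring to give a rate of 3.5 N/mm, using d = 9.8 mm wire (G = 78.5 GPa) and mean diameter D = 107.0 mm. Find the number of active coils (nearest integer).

21

N_a = Gd⁴/(8D³k) = (78.5×10³ × 9.8⁴)/(8 × 107.0³ × 3.5)
    = 7.24059e+08 / 3.43012e+07 = 21.11 → 21 coils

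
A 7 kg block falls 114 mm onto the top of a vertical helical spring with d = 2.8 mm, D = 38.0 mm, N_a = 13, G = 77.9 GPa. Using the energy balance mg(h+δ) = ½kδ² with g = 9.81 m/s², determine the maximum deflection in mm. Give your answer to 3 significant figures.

241 mm

k = Gd⁴/(8D³N_a) = (77.9×10³)(2.8⁴)/(8·38.0³·13) = 0.83905 N/mm
W = mg = 7 × 9.81 = 68.67 N
½kδ² − Wδ − Wh = 0 → δ = (W + √(W² + 2kWh))/k
δ = (68.67 + √(4715.6 + 13136.7))/0.83905 = (68.67 + 133.61)/0.83905 = 241.09 mm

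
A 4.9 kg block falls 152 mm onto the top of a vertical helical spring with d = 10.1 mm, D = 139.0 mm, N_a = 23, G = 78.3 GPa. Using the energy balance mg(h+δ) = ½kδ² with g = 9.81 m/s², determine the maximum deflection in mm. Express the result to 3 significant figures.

k = Gd⁴/(8D³N_a) = (78.3×10³)(10.1⁴)/(8·139.0³·23) = 1.6489 N/mm
W = mg = 4.9 × 9.81 = 48.069 N
½kδ² − Wδ − Wh = 0 → δ = (W + √(W² + 2kWh))/k
δ = (48.069 + √(2310.6 + 24094.8))/1.6489 = (48.069 + 162.5)/1.6489 = 127.7 mm

128 mm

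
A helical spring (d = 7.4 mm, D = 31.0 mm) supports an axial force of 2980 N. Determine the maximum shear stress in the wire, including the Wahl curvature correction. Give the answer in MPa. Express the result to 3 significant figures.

802 MPa

Spring index C = D/d = 31.0/7.4 = 4.1892
K_W = (4C−1)/(4C−4) + 0.615/C = 15.757/12.757 + 0.1468 = 1.3820
τ₀ = 8FD/(πd³) = 8·2980·31.0/(π·7.4³) = 739040/1273 = 580.53 MPa
τ_max = K·τ₀ = 1.3820 × 580.53 = 802.28 MPa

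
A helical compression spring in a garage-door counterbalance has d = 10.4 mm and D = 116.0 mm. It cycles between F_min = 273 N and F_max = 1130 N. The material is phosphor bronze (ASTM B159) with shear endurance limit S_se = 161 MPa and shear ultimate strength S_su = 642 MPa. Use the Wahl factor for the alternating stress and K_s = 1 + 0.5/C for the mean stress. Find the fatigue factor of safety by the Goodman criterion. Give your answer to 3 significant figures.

C = D/d = 116.0/10.4 = 11.1538; K_W = (4C−1)/(4C−4)+0.615/C = 1.1290; K_s = 1+0.5/C = 1.0448
F_a = (F_max−F_min)/2 = 428.5 N; F_m = (F_max+F_min)/2 = 701.5 N
τ_a = K_W·8F_aD/(πd³) = 1.1290 × 112.52 = 127.04 MPa
τ_m = K_s·8F_mD/(πd³) = 1.0448 × 184.22 = 192.47 MPa
Goodman: 1/n_f = τ_a/S_se + τ_m/S_su = 127.04/161 + 192.47/642 = 0.78907 + 0.29980 = 1.0889
n_f = 1/1.0889 = 0.9184

0.918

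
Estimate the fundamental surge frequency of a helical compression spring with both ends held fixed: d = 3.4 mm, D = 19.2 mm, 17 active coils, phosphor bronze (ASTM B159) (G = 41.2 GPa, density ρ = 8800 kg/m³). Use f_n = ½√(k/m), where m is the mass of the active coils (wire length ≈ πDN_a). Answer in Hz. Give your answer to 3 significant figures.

k = Gd⁴/(8D³N_a) = (41.2×10³)(3.4⁴)/(8·19.2³·17) = 5.7197 N/mm = 5719.7 N/m
Wire length L = πDN_a = π·19.2·17 = 1025.4 mm
m = ρ·(πd²/4)·L = 8800 × 9.0792×10⁻⁶ m² × 1.0254 m = 0.081928 kg
f_n = ½√(k/m) = 0.5·√(5719.7/0.081928) = 0.5·√(69814) = 132.11 Hz

132 Hz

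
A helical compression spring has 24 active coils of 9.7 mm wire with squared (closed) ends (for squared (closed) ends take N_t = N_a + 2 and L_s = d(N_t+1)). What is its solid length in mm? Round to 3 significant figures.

squared (closed) ends: N_t = N_a + 2 = 24 + 2 = 26
L_s = d·(N_t+1) = 9.7 × 27 = 261.9 mm

262 mm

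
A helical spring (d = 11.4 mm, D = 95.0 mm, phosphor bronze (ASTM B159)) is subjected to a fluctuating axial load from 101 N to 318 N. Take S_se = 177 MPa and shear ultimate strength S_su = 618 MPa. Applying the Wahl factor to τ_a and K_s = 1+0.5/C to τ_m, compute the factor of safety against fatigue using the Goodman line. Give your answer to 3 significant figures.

C = D/d = 95.0/11.4 = 8.3333; K_W = (4C−1)/(4C−4)+0.615/C = 1.1761; K_s = 1+0.5/C = 1.0600
F_a = (F_max−F_min)/2 = 108.5 N; F_m = (F_max+F_min)/2 = 209.5 N
τ_a = K_W·8F_aD/(πd³) = 1.1761 × 17.717 = 20.836 MPa
τ_m = K_s·8F_mD/(πd³) = 1.0600 × 34.208 = 36.261 MPa
Goodman: 1/n_f = τ_a/S_se + τ_m/S_su = 20.836/177 + 36.261/618 = 0.11772 + 0.05867 = 0.17639
n_f = 1/0.17639 = 5.669

5.67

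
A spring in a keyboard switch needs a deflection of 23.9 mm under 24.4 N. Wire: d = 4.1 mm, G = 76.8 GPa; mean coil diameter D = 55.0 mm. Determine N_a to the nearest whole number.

16

Required rate k = F/δ = 24.4/23.9 = 1.0209 N/mm
N_a = Gd⁴/(8D³k) = (76.8×10³ × 4.1⁴)/(8 × 55.0³ × 1.0209)
    = 2.17018e+07 / 1.35885e+06 = 15.97 → 16 coils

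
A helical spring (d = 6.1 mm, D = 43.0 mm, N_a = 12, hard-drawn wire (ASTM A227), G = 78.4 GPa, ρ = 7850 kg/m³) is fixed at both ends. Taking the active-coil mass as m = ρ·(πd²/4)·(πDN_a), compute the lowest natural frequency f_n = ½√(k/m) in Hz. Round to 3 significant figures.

97.8 Hz

k = Gd⁴/(8D³N_a) = (78.4×10³)(6.1⁴)/(8·43.0³·12) = 14.222 N/mm = 14222 N/m
Wire length L = πDN_a = π·43.0·12 = 1621.1 mm
m = ρ·(πd²/4)·L = 7850 × 29.225×10⁻⁶ m² × 1.6211 m = 0.37189 kg
f_n = ½√(k/m) = 0.5·√(14222/0.37189) = 0.5·√(38242) = 97.778 Hz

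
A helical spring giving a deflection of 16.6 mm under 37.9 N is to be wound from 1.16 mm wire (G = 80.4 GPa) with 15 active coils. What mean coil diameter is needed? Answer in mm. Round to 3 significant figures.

Required rate k = F/δ = 37.9/16.6 = 2.2831 N/mm
D = (Gd⁴/(8N_a·k))^(1/3) = (80.4×10³·1.16⁴/(8·15·2.2831))^(1/3)
  = (531.344)^(1/3) = 8.0995 mm

8.10 mm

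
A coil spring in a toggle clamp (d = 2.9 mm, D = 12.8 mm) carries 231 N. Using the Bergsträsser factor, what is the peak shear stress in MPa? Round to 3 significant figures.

414 MPa

Spring index C = D/d = 12.8/2.9 = 4.4138
K_B = (4C+2)/(4C−3) = 19.655/14.655 = 1.3412
τ₀ = 8FD/(πd³) = 8·231·12.8/(π·2.9³) = 23654.4/76.62 = 308.72 MPa
τ_max = K·τ₀ = 1.3412 × 308.72 = 414.05 MPa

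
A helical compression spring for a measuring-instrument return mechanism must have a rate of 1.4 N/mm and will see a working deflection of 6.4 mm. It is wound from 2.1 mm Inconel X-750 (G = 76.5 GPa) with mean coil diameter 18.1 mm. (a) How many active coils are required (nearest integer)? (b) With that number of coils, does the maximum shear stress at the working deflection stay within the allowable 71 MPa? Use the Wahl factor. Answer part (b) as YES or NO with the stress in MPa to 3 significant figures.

(a) 22 coils; (b) YES, τ_max = 53.1 MPa

N_a = Gd⁴/(8D³k) = (76.5×10³)(2.1⁴)/(8·18.1³·1.4) = 22.4 → N_a = 22
Actual rate k = Gd⁴/(8D³·22) = 1.4256 N/mm
Working load F = kδ = 1.4256·6.4 = 9.1237 N
C = 18.1/2.1 = 8.6190; K_W = (4C−1)/(4C−4)+0.615/C = 1.1698
τ_max = K_W·8FD/(πd³) = 1.1698·45.408 = 53.118 MPa
τ_max ≤ 71 MPa → acceptable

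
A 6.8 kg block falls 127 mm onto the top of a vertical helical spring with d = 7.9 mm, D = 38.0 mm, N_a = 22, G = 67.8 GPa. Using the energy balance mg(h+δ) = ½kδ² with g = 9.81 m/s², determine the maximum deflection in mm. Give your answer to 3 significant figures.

k = Gd⁴/(8D³N_a) = (67.8×10³)(7.9⁴)/(8·38.0³·22) = 27.345 N/mm
W = mg = 6.8 × 9.81 = 66.708 N
½kδ² − Wδ − Wh = 0 → δ = (W + √(W² + 2kWh))/k
δ = (66.708 + √(4450 + 463326))/27.345 = (66.708 + 683.94)/27.345 = 27.451 mm

27.5 mm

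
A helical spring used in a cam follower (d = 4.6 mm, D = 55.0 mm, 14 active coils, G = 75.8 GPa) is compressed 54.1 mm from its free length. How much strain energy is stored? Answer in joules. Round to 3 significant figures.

2.67 J

k = Gd⁴/(8D³N_a) = (75.8×10³)(4.6⁴)/(8·55.0³·14) = 1.8214 N/mm
U = ½kδ² = 0.5 × 1.8214 × 54.1² = 2665.4 N·mm = 2.6654 J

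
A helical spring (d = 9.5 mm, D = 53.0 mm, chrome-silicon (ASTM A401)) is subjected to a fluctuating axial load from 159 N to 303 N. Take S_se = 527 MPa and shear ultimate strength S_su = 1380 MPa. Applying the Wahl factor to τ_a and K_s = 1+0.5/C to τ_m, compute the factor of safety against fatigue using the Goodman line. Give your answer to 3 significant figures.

17.8

C = D/d = 53.0/9.5 = 5.5789; K_W = (4C−1)/(4C−4)+0.615/C = 1.2740; K_s = 1+0.5/C = 1.0896
F_a = (F_max−F_min)/2 = 72 N; F_m = (F_max+F_min)/2 = 231 N
τ_a = K_W·8F_aD/(πd³) = 1.2740 × 11.334 = 14.44 MPa
τ_m = K_s·8F_mD/(πd³) = 1.0896 × 36.363 = 39.622 MPa
Goodman: 1/n_f = τ_a/S_se + τ_m/S_su = 14.44/527 + 39.622/1380 = 0.02740 + 0.02871 = 0.056111
n_f = 1/0.056111 = 17.82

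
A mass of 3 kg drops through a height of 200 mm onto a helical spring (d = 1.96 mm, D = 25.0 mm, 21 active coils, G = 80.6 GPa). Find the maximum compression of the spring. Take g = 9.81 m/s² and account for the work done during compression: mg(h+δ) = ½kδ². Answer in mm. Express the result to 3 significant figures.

k = Gd⁴/(8D³N_a) = (80.6×10³)(1.96⁴)/(8·25.0³·21) = 0.45314 N/mm
W = mg = 3 × 9.81 = 29.43 N
½kδ² − Wδ − Wh = 0 → δ = (W + √(W² + 2kWh))/k
δ = (29.43 + √(866.12 + 5334.33))/0.45314 = (29.43 + 78.743)/0.45314 = 238.72 mm

239 mm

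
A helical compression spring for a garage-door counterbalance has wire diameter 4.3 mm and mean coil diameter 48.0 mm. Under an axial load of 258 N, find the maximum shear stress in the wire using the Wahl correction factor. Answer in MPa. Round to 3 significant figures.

Spring index C = D/d = 48.0/4.3 = 11.1628
K_W = (4C−1)/(4C−4) + 0.615/C = 43.651/40.651 + 0.0551 = 1.1289
τ₀ = 8FD/(πd³) = 8·258·48.0/(π·4.3³) = 99072/249.78 = 396.64 MPa
τ_max = K·τ₀ = 1.1289 × 396.64 = 447.76 MPa

448 MPa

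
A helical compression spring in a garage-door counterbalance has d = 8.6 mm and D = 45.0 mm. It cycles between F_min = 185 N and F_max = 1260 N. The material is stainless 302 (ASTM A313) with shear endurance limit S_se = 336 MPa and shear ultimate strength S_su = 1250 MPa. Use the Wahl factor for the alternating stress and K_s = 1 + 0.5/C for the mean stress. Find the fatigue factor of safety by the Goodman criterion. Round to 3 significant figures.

2.05

C = D/d = 45.0/8.6 = 5.2326; K_W = (4C−1)/(4C−4)+0.615/C = 1.2947; K_s = 1+0.5/C = 1.0956
F_a = (F_max−F_min)/2 = 537.5 N; F_m = (F_max+F_min)/2 = 722.5 N
τ_a = K_W·8F_aD/(πd³) = 1.2947 × 96.836 = 125.38 MPa
τ_m = K_s·8F_mD/(πd³) = 1.0956 × 130.17 = 142.6 MPa
Goodman: 1/n_f = τ_a/S_se + τ_m/S_su = 125.38/336 + 142.6/1250 = 0.37314 + 0.11408 = 0.48723
n_f = 1/0.48723 = 2.052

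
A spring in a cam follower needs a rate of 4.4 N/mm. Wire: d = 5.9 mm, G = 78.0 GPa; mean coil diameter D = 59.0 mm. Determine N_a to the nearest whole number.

N_a = Gd⁴/(8D³k) = (78.0×10³ × 5.9⁴)/(8 × 59.0³ × 4.4)
    = 9.45154e+07 / 7.22934e+06 = 13.07 → 13 coils

13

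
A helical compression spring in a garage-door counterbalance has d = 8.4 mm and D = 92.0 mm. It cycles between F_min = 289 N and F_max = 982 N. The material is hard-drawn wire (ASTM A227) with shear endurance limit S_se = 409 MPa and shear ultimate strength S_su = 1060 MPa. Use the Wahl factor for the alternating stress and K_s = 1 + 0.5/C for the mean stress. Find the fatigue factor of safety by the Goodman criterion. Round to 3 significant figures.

1.60

C = D/d = 92.0/8.4 = 10.9524; K_W = (4C−1)/(4C−4)+0.615/C = 1.1315; K_s = 1+0.5/C = 1.0457
F_a = (F_max−F_min)/2 = 346.5 N; F_m = (F_max+F_min)/2 = 635.5 N
τ_a = K_W·8F_aD/(πd³) = 1.1315 × 136.96 = 154.97 MPa
τ_m = K_s·8F_mD/(πd³) = 1.0457 × 251.19 = 262.66 MPa
Goodman: 1/n_f = τ_a/S_se + τ_m/S_su = 154.97/409 + 262.66/1060 = 0.37890 + 0.24779 = 0.6267
n_f = 1/0.6267 = 1.596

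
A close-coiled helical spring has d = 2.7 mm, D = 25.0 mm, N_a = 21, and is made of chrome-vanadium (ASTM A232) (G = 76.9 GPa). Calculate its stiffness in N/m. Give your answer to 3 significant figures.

k = Gd⁴/(8D³N_a) = (76.9×10³ × 2.7⁴) / (8 × 25.0³ × 21)
  = 4.08678e+06 / 2.625e+06 = 1.5569 N/mm = 1556.9 N/m

1560 N/m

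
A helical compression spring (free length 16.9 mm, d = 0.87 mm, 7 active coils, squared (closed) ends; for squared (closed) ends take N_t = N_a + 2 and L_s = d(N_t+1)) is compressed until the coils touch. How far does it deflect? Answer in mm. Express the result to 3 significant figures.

8.20 mm

N_t = 9; L_s = 0.87·10 = 8.7 mm
δ_solid = L₀ − L_s = 16.9 − 8.7 = 8.2 mm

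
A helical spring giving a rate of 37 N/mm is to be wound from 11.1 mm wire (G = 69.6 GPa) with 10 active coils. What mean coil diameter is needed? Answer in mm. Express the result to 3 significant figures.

D = (Gd⁴/(8N_a·k))^(1/3) = (69.6×10³·11.1⁴/(8·10·37))^(1/3)
  = (356952)^(1/3) = 70.9365 mm

70.9 mm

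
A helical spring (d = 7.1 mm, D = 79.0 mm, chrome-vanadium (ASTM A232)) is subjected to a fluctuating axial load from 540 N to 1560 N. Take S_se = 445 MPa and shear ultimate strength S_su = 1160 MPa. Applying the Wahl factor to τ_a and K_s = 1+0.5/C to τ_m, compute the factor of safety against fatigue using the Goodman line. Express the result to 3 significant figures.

C = D/d = 79.0/7.1 = 11.1268; K_W = (4C−1)/(4C−4)+0.615/C = 1.1293; K_s = 1+0.5/C = 1.0449
F_a = (F_max−F_min)/2 = 510 N; F_m = (F_max+F_min)/2 = 1050 N
τ_a = K_W·8F_aD/(πd³) = 1.1293 × 286.66 = 323.73 MPa
τ_m = K_s·8F_mD/(πd³) = 1.0449 × 590.18 = 616.7 MPa
Goodman: 1/n_f = τ_a/S_se + τ_m/S_su = 323.73/445 + 616.7/1160 = 0.72749 + 0.53163 = 1.2591
n_f = 1/1.2591 = 0.7942

0.794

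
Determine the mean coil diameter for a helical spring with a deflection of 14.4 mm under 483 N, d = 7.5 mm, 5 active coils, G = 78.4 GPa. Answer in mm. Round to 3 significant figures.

Required rate k = F/δ = 483/14.4 = 33.542 N/mm
D = (Gd⁴/(8N_a·k))^(1/3) = (78.4×10³·7.5⁴/(8·5·33.542))^(1/3)
  = (184891)^(1/3) = 56.9690 mm

57.0 mm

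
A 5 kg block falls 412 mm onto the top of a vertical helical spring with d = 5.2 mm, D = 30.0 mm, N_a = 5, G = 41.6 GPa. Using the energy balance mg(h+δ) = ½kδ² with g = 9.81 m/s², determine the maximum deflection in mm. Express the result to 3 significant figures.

39.7 mm

k = Gd⁴/(8D³N_a) = (41.6×10³)(5.2⁴)/(8·30.0³·5) = 28.163 N/mm
W = mg = 5 × 9.81 = 49.05 N
½kδ² − Wδ − Wh = 0 → δ = (W + √(W² + 2kWh))/k
δ = (49.05 + √(2405.9 + 1.13828e+06))/28.163 = (49.05 + 1068)/28.163 = 39.664 mm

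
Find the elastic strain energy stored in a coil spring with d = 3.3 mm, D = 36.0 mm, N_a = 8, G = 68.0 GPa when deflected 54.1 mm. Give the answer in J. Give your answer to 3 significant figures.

k = Gd⁴/(8D³N_a) = (68.0×10³)(3.3⁴)/(8·36.0³·8) = 2.7007 N/mm
U = ½kδ² = 0.5 × 2.7007 × 54.1² = 3952.2 N·mm = 3.9522 J

3.95 J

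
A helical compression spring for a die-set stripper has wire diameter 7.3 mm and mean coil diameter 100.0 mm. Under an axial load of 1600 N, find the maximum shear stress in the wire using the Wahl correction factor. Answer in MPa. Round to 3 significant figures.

Spring index C = D/d = 100.0/7.3 = 13.6986
K_W = (4C−1)/(4C−4) + 0.615/C = 53.795/50.795 + 0.0449 = 1.1040
τ₀ = 8FD/(πd³) = 8·1600·100.0/(π·7.3³) = 1.28e+06/1222.1 = 1047.3 MPa
τ_max = K·τ₀ = 1.1040 × 1047.3 = 1156.2 MPa

1160 MPa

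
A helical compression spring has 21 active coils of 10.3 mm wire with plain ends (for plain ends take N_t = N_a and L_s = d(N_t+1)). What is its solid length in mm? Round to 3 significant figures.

227 mm

plain ends: N_t = N_a = 21
L_s = d·(N_t+1) = 10.3 × 22 = 226.6 mm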